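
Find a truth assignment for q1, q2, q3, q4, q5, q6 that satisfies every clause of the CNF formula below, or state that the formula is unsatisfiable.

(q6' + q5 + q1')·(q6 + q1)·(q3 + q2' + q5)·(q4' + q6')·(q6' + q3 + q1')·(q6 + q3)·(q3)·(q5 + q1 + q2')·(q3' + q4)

(q3) alone gives q3 = 1.
(q4) alone gives q4 = 1.
(q6') alone gives q6 = 0.
(q1) alone gives q1 = 1.
Every clause is now satisfied; q2, q5 are unconstrained.

q1: 1, q2: 0, q3: 1, q4: 1, q5: 0, q6: 0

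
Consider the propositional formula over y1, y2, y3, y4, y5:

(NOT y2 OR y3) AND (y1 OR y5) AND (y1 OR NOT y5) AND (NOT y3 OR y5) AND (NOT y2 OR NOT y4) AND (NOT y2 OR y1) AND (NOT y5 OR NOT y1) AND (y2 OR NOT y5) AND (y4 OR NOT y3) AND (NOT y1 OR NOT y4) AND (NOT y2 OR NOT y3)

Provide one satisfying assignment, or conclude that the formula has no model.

y1 ↦ true; y2 ↦ false; y3 ↦ false; y4 ↦ false; y5 ↦ false

Suppose y2 = false.
(NOT y5) alone gives y5 = false.
(y1) alone gives y1 = true.
(NOT y3) alone gives y3 = false.
(NOT y4) alone gives y4 = false.
All clauses are satisfied.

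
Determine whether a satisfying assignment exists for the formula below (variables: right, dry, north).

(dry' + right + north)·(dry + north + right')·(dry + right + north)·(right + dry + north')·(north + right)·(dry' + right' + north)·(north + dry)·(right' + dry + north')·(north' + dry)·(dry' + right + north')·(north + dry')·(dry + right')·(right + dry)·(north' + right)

Case north = 1:
The clause (dry) is unit, so dry = 1.
The clause (right) is unit, so right = 1.
Every clause now holds.
A satisfying assignment: right=1; dry=1; north=1.

Yes, satisfiable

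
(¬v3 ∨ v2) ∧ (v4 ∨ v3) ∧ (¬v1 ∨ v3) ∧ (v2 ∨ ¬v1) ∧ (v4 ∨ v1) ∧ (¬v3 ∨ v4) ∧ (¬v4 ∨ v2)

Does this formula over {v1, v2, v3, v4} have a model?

Try v3 = False.
From the singleton clause (v4), v4 = True.
From the singleton clause (¬v1), v1 = False.
From the singleton clause (v2), v2 = True.
This assignment satisfies each clause.
A satisfying assignment: v1: False, v2: True, v3: False, v4: True.

Yes, satisfiable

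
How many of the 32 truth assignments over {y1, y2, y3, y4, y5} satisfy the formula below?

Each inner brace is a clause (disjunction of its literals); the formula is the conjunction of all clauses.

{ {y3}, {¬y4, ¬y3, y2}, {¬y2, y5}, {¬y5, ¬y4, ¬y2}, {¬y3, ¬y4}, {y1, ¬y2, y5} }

6

There are 2^5 = 32 truth assignments over (y1, y2, y3, y4, y5).
Split on y2. With y2 = True, the clauses containing y2 are satisfied and ¬y2 drops from the rest; 2 of the 2^4 = 16 assignments to the other variables satisfy what remains.
With y2 = False, by the same count on the reduced clause set, 4 assignments work.
(One model: y1=F, y2=F, y3=T, y4=F, y5=F.)
Total: 2 + 4 = 6.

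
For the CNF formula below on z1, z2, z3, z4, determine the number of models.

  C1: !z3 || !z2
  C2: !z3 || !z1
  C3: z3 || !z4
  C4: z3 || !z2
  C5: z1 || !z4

3

There are 2^4 = 16 truth assignments over (z1, z2, z3, z4).
Check each against the 5 clauses (columns in the order z1, z2, z3, z4):
  F F F F  ✓ satisfies all
  F F F T  ✗ fails (z3 || !z4)
  F F T F  ✓ satisfies all
  F F T T  ✗ fails (z1 || !z4)
  F T F F  ✗ fails (z3 || !z2)
  F T F T  ✗ fails (z3 || !z4)
  F T T F  ✗ fails (!z3 || !z2)
  F T T T  ✗ fails (!z3 || !z2)
  T F F F  ✓ satisfies all
  T F F T  ✗ fails (z3 || !z4)
  T F T F  ✗ fails (!z3 || !z1)
  T F T T  ✗ fails (!z3 || !z1)
  T T F F  ✗ fails (z3 || !z2)
  T T F T  ✗ fails (z3 || !z4)
  T T T F  ✗ fails (!z3 || !z2)
  T T T T  ✗ fails (!z3 || !z2)
3 of the 16 rows are models.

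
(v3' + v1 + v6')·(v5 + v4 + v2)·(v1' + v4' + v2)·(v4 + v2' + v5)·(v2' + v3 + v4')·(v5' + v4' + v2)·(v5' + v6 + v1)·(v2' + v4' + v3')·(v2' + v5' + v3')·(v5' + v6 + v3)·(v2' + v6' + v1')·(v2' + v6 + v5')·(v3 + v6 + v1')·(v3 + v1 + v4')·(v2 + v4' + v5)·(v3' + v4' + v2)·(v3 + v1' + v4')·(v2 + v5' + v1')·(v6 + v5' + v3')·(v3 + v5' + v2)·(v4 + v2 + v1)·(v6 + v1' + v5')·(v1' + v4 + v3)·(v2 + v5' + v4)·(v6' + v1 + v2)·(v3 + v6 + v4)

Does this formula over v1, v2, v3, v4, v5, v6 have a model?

Suppose v3 = 0.
Suppose v2 = 1.
The clause (v4') is unit, so v4 = 0.
The clause (v5) is unit, so v5 = 1.
The clause (v6) is unit, so v6 = 1.
The clause (v1') is unit, so v1 = 0.
Every clause now holds.
A satisfying assignment: v1: 0, v2: 1, v3: 0, v4: 0, v5: 1, v6: 1.

Satisfiable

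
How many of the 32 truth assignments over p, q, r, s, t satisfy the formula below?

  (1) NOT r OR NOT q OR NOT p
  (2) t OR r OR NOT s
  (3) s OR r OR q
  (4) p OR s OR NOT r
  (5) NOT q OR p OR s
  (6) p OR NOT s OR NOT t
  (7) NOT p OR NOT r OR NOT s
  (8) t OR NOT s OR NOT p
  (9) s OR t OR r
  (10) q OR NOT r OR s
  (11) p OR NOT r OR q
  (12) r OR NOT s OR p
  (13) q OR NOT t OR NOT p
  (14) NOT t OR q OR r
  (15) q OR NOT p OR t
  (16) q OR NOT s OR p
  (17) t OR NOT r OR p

2

There are 2^5 = 32 truth assignments over (p, q, r, s, t).
Split on s. With s = true, the clauses containing s are satisfied and NOT s drops from the rest; 1 of the 2^4 = 16 assignments to the other variables satisfy what remains.
With s = false, by the same count on the reduced clause set, 1 assignment works.
(One model: p=T, q=T, r=F, s=F, t=T.)
Total: 1 + 1 = 2.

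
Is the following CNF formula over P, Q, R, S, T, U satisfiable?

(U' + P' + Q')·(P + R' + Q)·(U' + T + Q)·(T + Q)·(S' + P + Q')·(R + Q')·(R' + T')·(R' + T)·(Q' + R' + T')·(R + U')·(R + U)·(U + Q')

No, unsatisfiable

Case T = 1:
(R') alone gives R = 0.
(Q') alone gives Q = 0.
(U') alone gives U = 0.
But (U) is also a unit clause — contradiction.
Backtrack on T: now try T = 0.
(Q) alone gives Q = 1.
(R) alone gives R = 1.
But (R') is also a unit clause — contradiction.
Either choice for T ends in contradiction.
No assignment satisfies every clause.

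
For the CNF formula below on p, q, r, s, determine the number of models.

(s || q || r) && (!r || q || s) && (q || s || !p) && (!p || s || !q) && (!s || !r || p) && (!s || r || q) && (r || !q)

3

There are 2^4 = 16 truth assignments over (p, q, r, s).
Check each against the 7 clauses (columns in the order p, q, r, s):
  F F F F  ✗ fails (s || q || r)
  F F F T  ✗ fails (!s || r || q)
  F F T F  ✗ fails (!r || q || s)
  F F T T  ✗ fails (!s || !r || p)
  F T F F  ✗ fails (r || !q)
  F T F T  ✗ fails (r || !q)
  F T T F  ✓ satisfies all
  F T T T  ✗ fails (!s || !r || p)
  T F F F  ✗ fails (s || q || r)
  T F F T  ✗ fails (!s || r || q)
  T F T F  ✗ fails (!r || q || s)
  T F T T  ✓ satisfies all
  T T F F  ✗ fails (!p || s || !q)
  T T F T  ✗ fails (r || !q)
  T T T F  ✗ fails (!p || s || !q)
  T T T T  ✓ satisfies all
3 of the 16 rows are models.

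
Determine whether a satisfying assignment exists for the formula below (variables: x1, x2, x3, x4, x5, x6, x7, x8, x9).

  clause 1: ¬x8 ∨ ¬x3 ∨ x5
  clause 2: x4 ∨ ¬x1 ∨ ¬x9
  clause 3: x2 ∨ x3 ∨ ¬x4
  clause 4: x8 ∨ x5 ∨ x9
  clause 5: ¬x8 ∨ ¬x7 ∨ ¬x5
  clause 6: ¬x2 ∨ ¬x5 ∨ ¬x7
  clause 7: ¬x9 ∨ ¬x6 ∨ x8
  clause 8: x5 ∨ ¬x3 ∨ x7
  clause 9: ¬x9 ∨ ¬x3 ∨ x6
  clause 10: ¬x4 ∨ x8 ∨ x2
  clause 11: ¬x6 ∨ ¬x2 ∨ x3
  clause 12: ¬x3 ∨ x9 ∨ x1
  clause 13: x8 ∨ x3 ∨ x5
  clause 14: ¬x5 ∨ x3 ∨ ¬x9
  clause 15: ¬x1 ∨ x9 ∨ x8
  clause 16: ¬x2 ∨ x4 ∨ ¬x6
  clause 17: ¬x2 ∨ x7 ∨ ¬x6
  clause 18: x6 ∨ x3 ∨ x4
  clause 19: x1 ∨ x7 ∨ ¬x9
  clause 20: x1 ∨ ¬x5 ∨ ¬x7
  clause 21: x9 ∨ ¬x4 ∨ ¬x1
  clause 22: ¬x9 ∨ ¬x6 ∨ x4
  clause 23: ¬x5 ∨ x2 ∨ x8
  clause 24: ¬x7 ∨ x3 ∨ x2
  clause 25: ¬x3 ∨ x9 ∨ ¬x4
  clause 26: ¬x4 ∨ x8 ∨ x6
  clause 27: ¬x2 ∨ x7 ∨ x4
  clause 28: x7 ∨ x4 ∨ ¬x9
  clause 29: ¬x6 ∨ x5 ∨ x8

Yes, satisfiable

Try x8 = True.
Try x3 = False.
Try x2 = True.
From the singleton clause (¬x6), x6 = False.
From the singleton clause (x4), x4 = True.
Try x7 = False.
Try x5 = False.
Try x1 = True.
From the singleton clause (x9), x9 = True.
This assignment satisfies each clause.
A satisfying assignment: x1: True; x2: True; x3: False; x4: True; x5: False; x6: False; x7: False; x8: True; x9: True.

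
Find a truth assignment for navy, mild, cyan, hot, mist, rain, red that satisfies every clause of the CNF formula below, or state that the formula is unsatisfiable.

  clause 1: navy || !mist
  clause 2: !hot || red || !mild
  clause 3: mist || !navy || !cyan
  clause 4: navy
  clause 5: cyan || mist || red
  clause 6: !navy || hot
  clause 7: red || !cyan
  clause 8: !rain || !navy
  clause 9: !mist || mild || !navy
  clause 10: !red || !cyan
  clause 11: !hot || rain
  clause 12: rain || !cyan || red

UNSATISFIABLE

(navy) alone gives navy = true.
(hot) alone gives hot = true.
(!rain) alone gives rain = false.
That conflicts with the unit clause (rain).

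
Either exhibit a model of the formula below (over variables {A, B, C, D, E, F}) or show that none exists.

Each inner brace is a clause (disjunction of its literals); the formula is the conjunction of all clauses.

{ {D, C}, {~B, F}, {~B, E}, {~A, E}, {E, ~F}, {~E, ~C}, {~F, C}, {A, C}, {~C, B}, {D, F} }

Case D = 1:
Case B = 0:
From the singleton clause (~C), C = 0.
From the singleton clause (~F), F = 0.
From the singleton clause (A), A = 1.
From the singleton clause (E), E = 1.
This assignment satisfies each clause.

A: 1; B: 0; C: 0; D: 1; E: 1; F: 0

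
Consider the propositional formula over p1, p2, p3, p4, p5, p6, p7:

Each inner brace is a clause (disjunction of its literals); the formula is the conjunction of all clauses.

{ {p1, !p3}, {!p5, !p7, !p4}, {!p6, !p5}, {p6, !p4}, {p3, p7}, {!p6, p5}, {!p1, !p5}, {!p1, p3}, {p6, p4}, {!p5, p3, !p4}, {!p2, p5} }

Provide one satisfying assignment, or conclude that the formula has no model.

Case p1 = true:
From the singleton clause (!p5), p5 = false.
From the singleton clause (!p6), p6 = false.
From the singleton clause (!p4), p4 = false.
That conflicts with the unit clause (p4).
That branch fails; take p1 = false instead.
From the singleton clause (!p3), p3 = false.
From the singleton clause (p7), p7 = true.
Case p5 = false:
From the singleton clause (!p6), p6 = false.
From the singleton clause (!p4), p4 = false.
That conflicts with the unit clause (p4).
That branch fails; take p5 = true instead.
From the singleton clause (!p4), p4 = false.
From the singleton clause (!p6), p6 = false.
That conflicts with the unit clause (p6).
Both values of p5 lead to a conflict.
Both values of p1 lead to a conflict.

UNSATISFIABLE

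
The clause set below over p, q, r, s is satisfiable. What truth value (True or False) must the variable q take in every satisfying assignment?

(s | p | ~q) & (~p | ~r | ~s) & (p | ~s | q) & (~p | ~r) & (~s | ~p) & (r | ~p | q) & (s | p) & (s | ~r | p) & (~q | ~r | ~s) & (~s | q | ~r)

Suppose q = 0.
Try p = 1.
Unit clause (~r) forces r = 0.
Now (r) is unsatisfied and unit — conflict.
Undo p and try p = 0.
Unit clause (~s) forces s = 0.
Now (s) is unsatisfied and unit — conflict.
Either choice for p ends in contradiction.
So every satisfying assignment has q = True.

True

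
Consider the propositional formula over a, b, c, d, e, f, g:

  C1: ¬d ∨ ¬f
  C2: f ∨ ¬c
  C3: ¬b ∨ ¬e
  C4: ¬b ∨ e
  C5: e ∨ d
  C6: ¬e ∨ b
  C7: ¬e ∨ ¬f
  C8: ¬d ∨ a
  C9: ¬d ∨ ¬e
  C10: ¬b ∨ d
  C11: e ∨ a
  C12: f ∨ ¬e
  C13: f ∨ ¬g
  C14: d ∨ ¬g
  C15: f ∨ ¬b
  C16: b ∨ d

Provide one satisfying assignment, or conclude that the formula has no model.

Branch on d: set d = True.
(¬f) alone gives f = False.
(¬c) alone gives c = False.
(a) alone gives a = True.
(¬e) alone gives e = False.
(¬b) alone gives b = False.
(¬g) alone gives g = False.
Every clause now holds.

a=True,  b=False,  c=False,  d=True,  e=False,  f=False,  g=False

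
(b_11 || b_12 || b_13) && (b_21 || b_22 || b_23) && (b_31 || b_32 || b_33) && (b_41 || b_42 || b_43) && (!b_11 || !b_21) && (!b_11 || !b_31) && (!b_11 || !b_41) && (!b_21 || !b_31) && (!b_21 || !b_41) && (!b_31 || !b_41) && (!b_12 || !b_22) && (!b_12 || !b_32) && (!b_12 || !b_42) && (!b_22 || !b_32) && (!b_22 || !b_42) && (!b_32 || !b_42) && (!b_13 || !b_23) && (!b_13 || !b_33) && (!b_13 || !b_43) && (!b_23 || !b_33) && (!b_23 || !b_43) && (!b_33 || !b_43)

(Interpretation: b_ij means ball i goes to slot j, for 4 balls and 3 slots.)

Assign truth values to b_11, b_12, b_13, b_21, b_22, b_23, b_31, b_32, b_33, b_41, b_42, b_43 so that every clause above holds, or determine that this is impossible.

Try b_11 = false.
Try b_12 = true.
(!b_22) alone gives b_22 = false.
(!b_32) alone gives b_32 = false.
(!b_42) alone gives b_42 = false.
Try b_21 = true.
(!b_31) alone gives b_31 = false.
(b_33) alone gives b_33 = true.
(!b_41) alone gives b_41 = false.
(b_43) alone gives b_43 = true.
Now (!b_43) is unsatisfied and unit — conflict.
Undo b_21 and try b_21 = false.
(b_23) alone gives b_23 = true.
(!b_13) alone gives b_13 = false.
(!b_33) alone gives b_33 = false.
(b_31) alone gives b_31 = true.
(!b_41) alone gives b_41 = false.
(b_43) alone gives b_43 = true.
Now (!b_43) is unsatisfied and unit — conflict.
Either choice for b_21 ends in contradiction.
Undo b_12 and try b_12 = false.
(b_13) alone gives b_13 = true.
(!b_23) alone gives b_23 = false.
(!b_33) alone gives b_33 = false.
(!b_43) alone gives b_43 = false.
Try b_21 = true.
(!b_31) alone gives b_31 = false.
(b_32) alone gives b_32 = true.
(!b_41) alone gives b_41 = false.
(b_42) alone gives b_42 = true.
Now (!b_42) is unsatisfied and unit — conflict.
Undo b_21 and try b_21 = false.
(b_22) alone gives b_22 = true.
(!b_32) alone gives b_32 = false.
(b_31) alone gives b_31 = true.
(!b_41) alone gives b_41 = false.
(b_42) alone gives b_42 = true.
Now (!b_42) is unsatisfied and unit — conflict.
Either choice for b_21 ends in contradiction.
Either choice for b_12 ends in contradiction.
Undo b_11 and try b_11 = true.
(!b_21) alone gives b_21 = false.
(!b_31) alone gives b_31 = false.
(!b_41) alone gives b_41 = false.
Try b_22 = true.
(!b_12) alone gives b_12 = false.
(!b_32) alone gives b_32 = false.
(b_33) alone gives b_33 = true.
(!b_42) alone gives b_42 = false.
(b_43) alone gives b_43 = true.
Now (!b_43) is unsatisfied and unit — conflict.
Undo b_22 and try b_22 = false.
(b_23) alone gives b_23 = true.
(!b_13) alone gives b_13 = false.
(!b_33) alone gives b_33 = false.
(b_32) alone gives b_32 = true.
(!b_12) alone gives b_12 = false.
(!b_42) alone gives b_42 = false.
(b_43) alone gives b_43 = true.
Now (!b_43) is unsatisfied and unit — conflict.
Either choice for b_22 ends in contradiction.
Either choice for b_11 ends in contradiction.

UNSATISFIABLE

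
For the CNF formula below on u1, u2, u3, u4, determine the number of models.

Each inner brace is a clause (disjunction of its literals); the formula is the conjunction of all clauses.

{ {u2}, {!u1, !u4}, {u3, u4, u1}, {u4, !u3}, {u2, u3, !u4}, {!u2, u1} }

1

There are 2^4 = 16 truth assignments over (u1, u2, u3, u4).
Check each against the 6 clauses (columns in the order u1, u2, u3, u4):
  F F F F  ✗ fails (u2)
  F F F T  ✗ fails (u2)
  F F T F  ✗ fails (u2)
  F F T T  ✗ fails (u2)
  F T F F  ✗ fails (u3 || u4 || u1)
  F T F T  ✗ fails (!u2 || u1)
  F T T F  ✗ fails (u4 || !u3)
  F T T T  ✗ fails (!u2 || u1)
  T F F F  ✗ fails (u2)
  T F F T  ✗ fails (u2)
  T F T F  ✗ fails (u2)
  T F T T  ✗ fails (u2)
  T T F F  ✓ satisfies all
  T T F T  ✗ fails (!u1 || !u4)
  T T T F  ✗ fails (u4 || !u3)
  T T T T  ✗ fails (!u1 || !u4)
1 of the 16 rows is a model.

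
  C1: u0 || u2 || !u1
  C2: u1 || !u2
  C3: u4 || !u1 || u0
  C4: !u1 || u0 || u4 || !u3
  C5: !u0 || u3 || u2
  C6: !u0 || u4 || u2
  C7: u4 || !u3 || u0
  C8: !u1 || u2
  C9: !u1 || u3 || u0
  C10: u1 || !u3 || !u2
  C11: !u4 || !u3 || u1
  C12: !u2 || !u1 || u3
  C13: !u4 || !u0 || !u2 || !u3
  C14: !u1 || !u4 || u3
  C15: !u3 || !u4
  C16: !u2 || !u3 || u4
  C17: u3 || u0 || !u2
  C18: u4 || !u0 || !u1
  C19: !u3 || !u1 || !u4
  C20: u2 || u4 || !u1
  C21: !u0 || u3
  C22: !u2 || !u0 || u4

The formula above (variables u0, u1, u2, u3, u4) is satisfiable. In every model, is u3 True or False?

Suppose u3 = true.
(!u4) alone gives u4 = false.
(u0) alone gives u0 = true.
(u2) alone gives u2 = true.
But (!u2) is also a unit clause — contradiction.
So every satisfying assignment has u3 = False.

False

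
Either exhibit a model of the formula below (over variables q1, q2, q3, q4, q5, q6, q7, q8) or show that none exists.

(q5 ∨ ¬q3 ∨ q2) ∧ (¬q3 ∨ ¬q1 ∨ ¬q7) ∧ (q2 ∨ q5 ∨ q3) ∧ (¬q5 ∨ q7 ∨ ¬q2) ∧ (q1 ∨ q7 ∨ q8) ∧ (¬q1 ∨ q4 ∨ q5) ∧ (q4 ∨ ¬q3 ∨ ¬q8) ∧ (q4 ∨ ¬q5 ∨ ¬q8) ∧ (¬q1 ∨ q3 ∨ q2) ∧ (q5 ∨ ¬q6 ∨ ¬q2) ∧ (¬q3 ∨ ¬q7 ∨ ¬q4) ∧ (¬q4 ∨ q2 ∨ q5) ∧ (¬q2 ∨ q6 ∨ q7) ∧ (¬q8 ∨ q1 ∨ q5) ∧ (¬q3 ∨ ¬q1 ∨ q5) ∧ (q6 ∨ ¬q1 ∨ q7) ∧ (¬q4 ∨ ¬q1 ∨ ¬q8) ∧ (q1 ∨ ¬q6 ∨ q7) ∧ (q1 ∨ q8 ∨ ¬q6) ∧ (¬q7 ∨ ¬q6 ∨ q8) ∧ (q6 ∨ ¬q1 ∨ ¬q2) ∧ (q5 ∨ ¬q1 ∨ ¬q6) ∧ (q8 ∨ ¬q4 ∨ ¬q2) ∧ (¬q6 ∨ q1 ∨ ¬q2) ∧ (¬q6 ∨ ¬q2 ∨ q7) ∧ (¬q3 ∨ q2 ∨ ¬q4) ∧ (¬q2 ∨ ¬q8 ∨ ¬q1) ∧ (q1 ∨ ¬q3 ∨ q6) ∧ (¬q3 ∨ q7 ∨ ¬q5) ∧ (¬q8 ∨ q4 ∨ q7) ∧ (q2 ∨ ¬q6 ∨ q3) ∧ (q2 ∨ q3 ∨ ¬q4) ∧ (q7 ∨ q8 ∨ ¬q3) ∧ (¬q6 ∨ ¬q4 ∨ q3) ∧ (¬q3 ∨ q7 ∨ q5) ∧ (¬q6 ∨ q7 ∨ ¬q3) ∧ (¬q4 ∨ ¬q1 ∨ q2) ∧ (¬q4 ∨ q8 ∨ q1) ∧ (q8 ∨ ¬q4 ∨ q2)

Suppose q5 = False.
Suppose q3 = False.
Unit clause (q2) forces q2 = True.
Unit clause (¬q6) forces q6 = False.
Unit clause (q7) forces q7 = True.
Unit clause (¬q1) forces q1 = False.
Unit clause (¬q8) forces q8 = False.
Unit clause (¬q4) forces q4 = False.
All clauses are satisfied.

q1 ↦ False, q2 ↦ True, q3 ↦ False, q4 ↦ False, q5 ↦ False, q6 ↦ False, q7 ↦ True, q8 ↦ False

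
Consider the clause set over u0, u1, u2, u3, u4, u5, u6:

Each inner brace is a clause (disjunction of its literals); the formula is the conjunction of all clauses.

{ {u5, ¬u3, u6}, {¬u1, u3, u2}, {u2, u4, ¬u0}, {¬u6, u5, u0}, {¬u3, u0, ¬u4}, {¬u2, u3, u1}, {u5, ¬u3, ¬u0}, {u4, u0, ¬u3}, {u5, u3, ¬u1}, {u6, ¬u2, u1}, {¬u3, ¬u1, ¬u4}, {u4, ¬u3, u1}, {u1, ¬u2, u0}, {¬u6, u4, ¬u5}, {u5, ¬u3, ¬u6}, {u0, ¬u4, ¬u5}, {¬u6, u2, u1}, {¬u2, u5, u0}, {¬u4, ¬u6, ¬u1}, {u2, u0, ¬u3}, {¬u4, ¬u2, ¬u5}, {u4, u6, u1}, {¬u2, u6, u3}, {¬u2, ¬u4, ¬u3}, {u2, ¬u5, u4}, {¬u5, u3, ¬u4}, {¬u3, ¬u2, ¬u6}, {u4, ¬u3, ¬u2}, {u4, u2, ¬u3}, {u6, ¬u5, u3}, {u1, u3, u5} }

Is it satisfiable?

Yes

Case u5 = True:
Case u6 = False:
(u3) alone gives u3 = True.
Case u0 = True:
Case u2 = False:
(u4) alone gives u4 = True.
(¬u1) alone gives u1 = False.
Every clause now holds.
A satisfying assignment: u0 ↦ True, u1 ↦ False, u2 ↦ False, u3 ↦ True, u4 ↦ True, u5 ↦ True, u6 ↦ False.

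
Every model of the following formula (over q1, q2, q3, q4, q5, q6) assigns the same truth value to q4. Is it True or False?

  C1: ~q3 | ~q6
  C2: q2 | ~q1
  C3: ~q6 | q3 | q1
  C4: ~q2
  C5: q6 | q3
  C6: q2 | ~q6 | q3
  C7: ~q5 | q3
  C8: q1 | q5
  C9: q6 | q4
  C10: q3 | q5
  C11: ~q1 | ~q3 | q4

Suppose q4 = 0.
From the singleton clause (~q2), q2 = 0.
From the singleton clause (~q1), q1 = 0.
From the singleton clause (q5), q5 = 1.
From the singleton clause (q3), q3 = 1.
From the singleton clause (~q6), q6 = 0.
Now (q6) is unsatisfied and unit — conflict.
So every satisfying assignment has q4 = True.

True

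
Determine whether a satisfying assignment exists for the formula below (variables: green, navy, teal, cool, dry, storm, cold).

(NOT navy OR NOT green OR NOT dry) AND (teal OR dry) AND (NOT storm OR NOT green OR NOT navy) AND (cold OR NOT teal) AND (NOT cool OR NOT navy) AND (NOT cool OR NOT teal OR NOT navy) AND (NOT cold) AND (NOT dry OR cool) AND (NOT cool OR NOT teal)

From the singleton clause (NOT cold), cold = false.
From the singleton clause (NOT teal), teal = false.
From the singleton clause (dry), dry = true.
From the singleton clause (cool), cool = true.
From the singleton clause (NOT navy), navy = false.
No clause remains; green, storm are free.
A satisfying assignment: green: true; navy: false; teal: false; cool: true; dry: true; storm: true; cold: false.

Yes, satisfiable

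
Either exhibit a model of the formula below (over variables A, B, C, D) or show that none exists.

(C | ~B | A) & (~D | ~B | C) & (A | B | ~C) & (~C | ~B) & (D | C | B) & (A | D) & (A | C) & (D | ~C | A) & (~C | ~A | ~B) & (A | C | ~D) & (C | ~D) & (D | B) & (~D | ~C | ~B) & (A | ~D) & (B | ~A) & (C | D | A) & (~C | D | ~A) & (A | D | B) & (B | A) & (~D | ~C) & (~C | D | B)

A ↦ 1, B ↦ 1, C ↦ 0, D ↦ 0

Suppose C = 0.
From the singleton clause (A), A = 1.
From the singleton clause (~D), D = 0.
From the singleton clause (B), B = 1.
This assignment satisfies each clause.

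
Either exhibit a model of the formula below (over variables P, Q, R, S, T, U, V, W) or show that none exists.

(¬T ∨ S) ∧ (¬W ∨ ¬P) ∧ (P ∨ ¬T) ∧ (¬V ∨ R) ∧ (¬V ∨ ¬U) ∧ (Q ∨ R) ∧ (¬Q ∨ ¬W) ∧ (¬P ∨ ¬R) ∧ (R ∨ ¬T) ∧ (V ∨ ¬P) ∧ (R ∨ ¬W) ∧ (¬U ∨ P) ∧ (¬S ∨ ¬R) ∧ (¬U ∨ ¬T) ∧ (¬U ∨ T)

Try T = False.
Unit clause (¬U) forces U = False.
Try W = False.
Try V = False.
Unit clause (¬P) forces P = False.
Try Q = True.
Try S = False.
All clauses hold; R can take either value.

P ↦ False; Q ↦ True; R ↦ True; S ↦ False; T ↦ False; U ↦ False; V ↦ False; W ↦ False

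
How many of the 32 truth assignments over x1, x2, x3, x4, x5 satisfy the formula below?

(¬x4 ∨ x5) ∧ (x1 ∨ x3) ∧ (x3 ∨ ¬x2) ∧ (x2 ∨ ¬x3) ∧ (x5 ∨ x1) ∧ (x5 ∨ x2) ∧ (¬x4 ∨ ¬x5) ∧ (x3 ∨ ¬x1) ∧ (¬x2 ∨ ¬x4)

There are 2^5 = 32 truth assignments over (x1, x2, x3, x4, x5).
Split on x3. With x3 = True, the clauses containing x3 are satisfied and ¬x3 drops from the rest; 3 of the 2^4 = 16 assignments to the other variables satisfy what remains.
With x3 = False, by the same count on the reduced clause set, 0 assignments work.
Total: 3 + 0 = 3.

3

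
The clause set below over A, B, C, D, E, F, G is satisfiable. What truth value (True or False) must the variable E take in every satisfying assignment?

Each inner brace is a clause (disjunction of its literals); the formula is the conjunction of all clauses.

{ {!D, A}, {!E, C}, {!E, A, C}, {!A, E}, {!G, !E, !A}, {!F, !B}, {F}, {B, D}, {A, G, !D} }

True

Suppose E = false.
(!A) alone gives A = false.
(!D) alone gives D = false.
(F) alone gives F = true.
(!B) alone gives B = false.
Now (B) is unsatisfied and unit — conflict.
So every satisfying assignment has E = True.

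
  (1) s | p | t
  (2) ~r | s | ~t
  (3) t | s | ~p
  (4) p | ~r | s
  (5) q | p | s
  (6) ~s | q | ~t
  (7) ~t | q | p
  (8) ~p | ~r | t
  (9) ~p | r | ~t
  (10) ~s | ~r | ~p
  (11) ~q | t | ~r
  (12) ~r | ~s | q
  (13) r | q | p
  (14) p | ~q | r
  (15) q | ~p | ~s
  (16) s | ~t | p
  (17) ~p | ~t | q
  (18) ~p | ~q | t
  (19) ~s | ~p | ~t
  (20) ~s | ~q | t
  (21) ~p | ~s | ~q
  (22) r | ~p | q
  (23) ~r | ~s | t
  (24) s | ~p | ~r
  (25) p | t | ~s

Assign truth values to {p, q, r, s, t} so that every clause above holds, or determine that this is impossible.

Case s = 1:
Case q = 1:
Unit clause (t) forces t = 1.
Unit clause (~p) forces p = 0.
Unit clause (r) forces r = 1.
This assignment satisfies each clause.

p=0; q=1; r=1; s=1; t=1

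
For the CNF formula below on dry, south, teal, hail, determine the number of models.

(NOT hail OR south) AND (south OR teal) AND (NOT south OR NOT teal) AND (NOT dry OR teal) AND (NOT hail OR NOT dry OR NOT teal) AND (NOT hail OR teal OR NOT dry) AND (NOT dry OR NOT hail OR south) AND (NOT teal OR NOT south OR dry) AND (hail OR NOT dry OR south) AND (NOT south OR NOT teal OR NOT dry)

3

There are 2^4 = 16 truth assignments over (dry, south, teal, hail).
Split on south. With south = true, the clauses containing south are satisfied and NOT south drops from the rest; 2 of the 2^3 = 8 assignments to the other variables satisfy what remains.
With south = false, by the same count on the reduced clause set, 1 assignment works.
Total: 2 + 1 = 3.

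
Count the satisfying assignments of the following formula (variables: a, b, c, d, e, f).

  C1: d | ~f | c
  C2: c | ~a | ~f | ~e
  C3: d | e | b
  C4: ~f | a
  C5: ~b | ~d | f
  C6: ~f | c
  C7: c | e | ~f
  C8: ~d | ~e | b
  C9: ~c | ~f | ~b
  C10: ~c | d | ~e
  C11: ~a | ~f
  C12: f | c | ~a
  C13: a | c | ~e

6

There are 2^6 = 64 truth assignments over (a, b, c, d, e, f).
Split on a. With a = 1, the clauses containing a are satisfied and ~a drops from the rest; 2 of the 2^5 = 32 assignments to the other variables satisfy what remains.
With a = 0, by the same count on the reduced clause set, 4 assignments work.
(One model: a=F, b=F, c=F, d=T, e=F, f=F.)
Total: 2 + 4 = 6.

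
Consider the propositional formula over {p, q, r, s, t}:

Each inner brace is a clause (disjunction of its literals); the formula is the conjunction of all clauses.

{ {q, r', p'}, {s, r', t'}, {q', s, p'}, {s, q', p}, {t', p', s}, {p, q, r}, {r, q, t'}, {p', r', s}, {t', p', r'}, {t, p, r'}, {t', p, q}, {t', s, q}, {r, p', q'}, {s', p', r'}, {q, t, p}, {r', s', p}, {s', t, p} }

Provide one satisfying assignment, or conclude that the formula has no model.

p ↦ 1; q ↦ 0; r ↦ 0; s ↦ 1; t ↦ 0

Case q = 0:
Case r = 0:
(p) alone gives p = 1.
(t') alone gives t = 0.
All clauses hold; s can take either value.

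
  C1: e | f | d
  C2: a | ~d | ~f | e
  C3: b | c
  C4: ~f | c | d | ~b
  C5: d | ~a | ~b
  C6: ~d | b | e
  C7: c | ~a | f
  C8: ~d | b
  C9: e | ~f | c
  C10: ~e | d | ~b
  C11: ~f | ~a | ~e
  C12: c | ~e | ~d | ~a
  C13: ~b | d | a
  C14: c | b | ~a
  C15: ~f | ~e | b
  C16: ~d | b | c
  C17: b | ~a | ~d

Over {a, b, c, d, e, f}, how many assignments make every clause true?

13

There are 2^6 = 64 truth assignments over (a, b, c, d, e, f).
Split on e. With e = 1, the clauses containing e are satisfied and ~e drops from the rest; 7 of the 2^5 = 32 assignments to the other variables satisfy what remains.
With e = 0, by the same count on the reduced clause set, 6 assignments work.
(One model: a=F, b=F, c=T, d=F, e=F, f=T.)
Total: 7 + 6 = 13.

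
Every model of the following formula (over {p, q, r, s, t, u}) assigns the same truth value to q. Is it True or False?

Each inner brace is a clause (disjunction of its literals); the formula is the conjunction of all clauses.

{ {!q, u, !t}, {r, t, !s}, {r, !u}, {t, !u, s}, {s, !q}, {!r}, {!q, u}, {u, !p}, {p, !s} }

False

Suppose q = true.
The clause (s) is unit, so s = true.
The clause (!r) is unit, so r = false.
The clause (t) is unit, so t = true.
The clause (u) is unit, so u = true.
But (!u) is also a unit clause — contradiction.
So every satisfying assignment has q = False.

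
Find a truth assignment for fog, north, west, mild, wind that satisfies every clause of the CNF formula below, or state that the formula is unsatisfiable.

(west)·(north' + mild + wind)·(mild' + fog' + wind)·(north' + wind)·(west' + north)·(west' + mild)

fog ↦ 0,  north ↦ 1,  west ↦ 1,  mild ↦ 1,  wind ↦ 1

Unit clause (west) forces west = 1.
Unit clause (north) forces north = 1.
Unit clause (wind) forces wind = 1.
Unit clause (mild) forces mild = 1.
All clauses hold; fog can take either value.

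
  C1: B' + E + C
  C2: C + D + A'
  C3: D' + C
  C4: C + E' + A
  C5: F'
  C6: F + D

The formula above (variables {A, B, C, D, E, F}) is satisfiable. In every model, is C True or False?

True

Suppose C = 0.
From the singleton clause (D'), D = 0.
From the singleton clause (A'), A = 0.
From the singleton clause (E'), E = 0.
From the singleton clause (B'), B = 0.
From the singleton clause (F'), F = 0.
Now (F) is unsatisfied and unit — conflict.
So every satisfying assignment has C = True.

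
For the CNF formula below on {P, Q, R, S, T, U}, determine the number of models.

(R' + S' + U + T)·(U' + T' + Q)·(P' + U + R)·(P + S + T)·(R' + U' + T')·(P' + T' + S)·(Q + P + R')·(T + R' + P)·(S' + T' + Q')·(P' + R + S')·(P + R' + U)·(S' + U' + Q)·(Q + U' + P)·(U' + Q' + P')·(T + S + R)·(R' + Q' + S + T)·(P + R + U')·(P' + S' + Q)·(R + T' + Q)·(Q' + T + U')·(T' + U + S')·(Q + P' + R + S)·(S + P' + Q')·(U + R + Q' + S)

There are 2^6 = 64 truth assignments over (P, Q, R, S, T, U).
Split on U. With U = 1, the clauses containing U are satisfied and U' drops from the rest; 1 of the 2^5 = 32 assignments to the other variables satisfy what remains.
With U = 0, by the same count on the reduced clause set, 3 assignments work.
(One model: P=F, Q=F, R=F, S=T, T=F, U=F.)
Total: 1 + 3 = 4.

4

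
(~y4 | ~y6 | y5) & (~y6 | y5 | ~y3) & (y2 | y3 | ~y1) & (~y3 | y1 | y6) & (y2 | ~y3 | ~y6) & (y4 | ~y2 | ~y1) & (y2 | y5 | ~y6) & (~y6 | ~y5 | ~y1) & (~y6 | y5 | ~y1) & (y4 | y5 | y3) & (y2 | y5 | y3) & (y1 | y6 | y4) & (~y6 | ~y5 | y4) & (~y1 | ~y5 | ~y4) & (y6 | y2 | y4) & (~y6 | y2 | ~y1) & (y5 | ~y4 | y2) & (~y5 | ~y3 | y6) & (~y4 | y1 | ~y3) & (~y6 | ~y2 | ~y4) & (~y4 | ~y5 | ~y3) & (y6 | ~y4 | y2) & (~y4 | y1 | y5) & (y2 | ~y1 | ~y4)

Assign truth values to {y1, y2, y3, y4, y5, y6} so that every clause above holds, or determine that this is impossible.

Branch on y4: set y4 = 1.
Branch on y6: set y6 = 0.
The clause (y2) is unit, so y2 = 1.
Branch on y3: set y3 = 0.
Branch on y1: set y1 = 0.
The clause (y5) is unit, so y5 = 1.
All clauses are satisfied.

y1=0; y2=1; y3=0; y4=1; y5=1; y6=0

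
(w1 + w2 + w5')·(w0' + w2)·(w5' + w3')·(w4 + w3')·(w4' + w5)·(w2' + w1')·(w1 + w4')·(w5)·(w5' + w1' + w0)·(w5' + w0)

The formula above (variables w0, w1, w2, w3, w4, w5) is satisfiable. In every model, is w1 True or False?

False

Suppose w1 = 1.
Unit clause (w2') forces w2 = 0.
Unit clause (w0') forces w0 = 0.
Unit clause (w5) forces w5 = 1.
Now (w5') is unsatisfied and unit — conflict.
So every satisfying assignment has w1 = False.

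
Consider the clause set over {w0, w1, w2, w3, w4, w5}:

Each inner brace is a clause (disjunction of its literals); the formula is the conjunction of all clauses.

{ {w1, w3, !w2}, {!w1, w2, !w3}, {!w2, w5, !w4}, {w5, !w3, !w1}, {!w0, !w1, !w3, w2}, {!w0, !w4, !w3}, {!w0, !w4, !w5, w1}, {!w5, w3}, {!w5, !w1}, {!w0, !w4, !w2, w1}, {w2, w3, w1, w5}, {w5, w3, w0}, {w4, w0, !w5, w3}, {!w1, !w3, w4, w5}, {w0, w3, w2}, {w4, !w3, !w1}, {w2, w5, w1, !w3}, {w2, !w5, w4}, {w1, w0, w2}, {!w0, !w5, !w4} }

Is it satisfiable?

Case w5 = false:
Case w2 = false:
Case w1 = true:
Unit clause (!w3) forces w3 = false.
Unit clause (w0) forces w0 = true.
All clauses hold; w4 can take either value.
A satisfying assignment: w0: true; w1: true; w2: false; w3: false; w4: false; w5: false.

Satisfiable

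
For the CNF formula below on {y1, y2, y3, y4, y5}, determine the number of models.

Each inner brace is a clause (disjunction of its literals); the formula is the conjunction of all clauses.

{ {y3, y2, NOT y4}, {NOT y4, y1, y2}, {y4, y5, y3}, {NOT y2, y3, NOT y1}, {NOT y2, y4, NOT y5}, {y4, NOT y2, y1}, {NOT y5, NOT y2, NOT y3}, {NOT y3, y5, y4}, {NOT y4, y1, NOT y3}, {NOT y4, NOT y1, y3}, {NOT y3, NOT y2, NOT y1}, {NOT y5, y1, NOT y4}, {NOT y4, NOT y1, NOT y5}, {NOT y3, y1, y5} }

There are 2^5 = 32 truth assignments over (y1, y2, y3, y4, y5).
Split on y1. With y1 = true, the clauses containing y1 are satisfied and NOT y1 drops from the rest; 3 of the 2^4 = 16 assignments to the other variables satisfy what remains.
With y1 = false, by the same count on the reduced clause set, 3 assignments work.
(One model: y1=F, y2=F, y3=F, y4=F, y5=T.)
Total: 3 + 3 = 6.

6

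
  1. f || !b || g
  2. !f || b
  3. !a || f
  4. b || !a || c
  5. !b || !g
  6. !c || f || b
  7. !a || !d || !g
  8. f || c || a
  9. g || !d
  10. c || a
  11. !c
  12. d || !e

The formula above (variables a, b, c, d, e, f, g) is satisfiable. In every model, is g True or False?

Suppose g = true.
The clause (!b) is unit, so b = false.
The clause (!f) is unit, so f = false.
The clause (!a) is unit, so a = false.
The clause (!c) is unit, so c = false.
Now (c) is unsatisfied and unit — conflict.
So every satisfying assignment has g = False.

False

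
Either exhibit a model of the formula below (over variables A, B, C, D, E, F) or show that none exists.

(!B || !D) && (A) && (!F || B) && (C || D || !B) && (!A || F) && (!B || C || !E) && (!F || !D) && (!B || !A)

(A) alone gives A = true.
(F) alone gives F = true.
(B) alone gives B = true.
But (!B) is also a unit clause — contradiction.

UNSATISFIABLE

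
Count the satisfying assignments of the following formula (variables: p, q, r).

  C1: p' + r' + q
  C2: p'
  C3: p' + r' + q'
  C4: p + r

2

There are 2^3 = 8 truth assignments over (p, q, r).
Check each against the 4 clauses (columns in the order p, q, r):
  F F F  ✗ fails (p + r)
  F F T  ✓ satisfies all
  F T F  ✗ fails (p + r)
  F T T  ✓ satisfies all
  T F F  ✗ fails (p')
  T F T  ✗ fails (p' + r' + q)
  T T F  ✗ fails (p')
  T T T  ✗ fails (p')
2 of the 8 rows are models.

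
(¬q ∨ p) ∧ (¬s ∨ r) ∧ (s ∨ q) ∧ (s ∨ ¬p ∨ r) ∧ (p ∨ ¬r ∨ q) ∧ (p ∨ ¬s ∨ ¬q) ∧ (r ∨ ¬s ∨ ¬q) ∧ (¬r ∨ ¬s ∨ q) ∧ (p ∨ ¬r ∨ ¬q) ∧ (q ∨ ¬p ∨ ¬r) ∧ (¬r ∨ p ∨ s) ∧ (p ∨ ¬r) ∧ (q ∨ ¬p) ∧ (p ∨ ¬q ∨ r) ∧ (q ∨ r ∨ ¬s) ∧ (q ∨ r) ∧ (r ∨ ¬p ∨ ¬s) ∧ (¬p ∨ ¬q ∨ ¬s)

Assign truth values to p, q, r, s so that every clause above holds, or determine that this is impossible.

Suppose q = True.
The clause (p) is unit, so p = True.
The clause (¬s) is unit, so s = False.
The clause (r) is unit, so r = True.
All clauses are satisfied.

p=True,  q=True,  r=True,  s=False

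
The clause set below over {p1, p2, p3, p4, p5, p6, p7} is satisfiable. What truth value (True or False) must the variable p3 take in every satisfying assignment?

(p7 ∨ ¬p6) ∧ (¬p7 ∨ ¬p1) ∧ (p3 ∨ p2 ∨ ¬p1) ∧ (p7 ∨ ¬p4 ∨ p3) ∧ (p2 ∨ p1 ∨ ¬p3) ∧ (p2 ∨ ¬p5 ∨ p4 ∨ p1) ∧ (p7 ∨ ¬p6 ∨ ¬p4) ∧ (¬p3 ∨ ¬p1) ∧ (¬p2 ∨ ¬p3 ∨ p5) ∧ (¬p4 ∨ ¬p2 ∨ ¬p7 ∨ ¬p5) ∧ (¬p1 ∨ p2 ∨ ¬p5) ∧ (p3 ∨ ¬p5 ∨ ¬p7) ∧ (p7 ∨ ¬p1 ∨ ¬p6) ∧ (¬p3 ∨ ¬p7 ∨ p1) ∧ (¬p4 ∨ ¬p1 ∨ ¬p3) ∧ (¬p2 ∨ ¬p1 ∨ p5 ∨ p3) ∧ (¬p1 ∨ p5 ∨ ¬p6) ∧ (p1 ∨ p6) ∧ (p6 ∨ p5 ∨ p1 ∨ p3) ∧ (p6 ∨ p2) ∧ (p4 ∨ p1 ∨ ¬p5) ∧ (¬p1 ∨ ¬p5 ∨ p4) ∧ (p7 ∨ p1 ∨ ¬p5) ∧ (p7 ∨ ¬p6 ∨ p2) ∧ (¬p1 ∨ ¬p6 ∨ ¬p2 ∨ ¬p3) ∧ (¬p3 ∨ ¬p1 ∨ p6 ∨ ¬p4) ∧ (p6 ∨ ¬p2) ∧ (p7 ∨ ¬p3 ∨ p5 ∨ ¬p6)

Suppose p3 = True.
(¬p1) alone gives p1 = False.
(p2) alone gives p2 = True.
(p5) alone gives p5 = True.
(¬p7) alone gives p7 = False.
Now (p7) is unsatisfied and unit — conflict.
So every satisfying assignment has p3 = False.

False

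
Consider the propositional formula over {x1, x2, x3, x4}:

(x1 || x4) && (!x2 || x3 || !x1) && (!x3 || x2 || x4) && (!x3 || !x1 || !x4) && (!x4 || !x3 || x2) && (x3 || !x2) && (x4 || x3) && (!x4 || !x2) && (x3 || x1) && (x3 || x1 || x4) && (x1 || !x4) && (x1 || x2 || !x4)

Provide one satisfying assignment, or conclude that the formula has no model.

Case x1 = true:
Case x2 = false:
Case x3 = false:
From the singleton clause (x4), x4 = true.
All clauses are satisfied.

x1: true,  x2: false,  x3: false,  x4: true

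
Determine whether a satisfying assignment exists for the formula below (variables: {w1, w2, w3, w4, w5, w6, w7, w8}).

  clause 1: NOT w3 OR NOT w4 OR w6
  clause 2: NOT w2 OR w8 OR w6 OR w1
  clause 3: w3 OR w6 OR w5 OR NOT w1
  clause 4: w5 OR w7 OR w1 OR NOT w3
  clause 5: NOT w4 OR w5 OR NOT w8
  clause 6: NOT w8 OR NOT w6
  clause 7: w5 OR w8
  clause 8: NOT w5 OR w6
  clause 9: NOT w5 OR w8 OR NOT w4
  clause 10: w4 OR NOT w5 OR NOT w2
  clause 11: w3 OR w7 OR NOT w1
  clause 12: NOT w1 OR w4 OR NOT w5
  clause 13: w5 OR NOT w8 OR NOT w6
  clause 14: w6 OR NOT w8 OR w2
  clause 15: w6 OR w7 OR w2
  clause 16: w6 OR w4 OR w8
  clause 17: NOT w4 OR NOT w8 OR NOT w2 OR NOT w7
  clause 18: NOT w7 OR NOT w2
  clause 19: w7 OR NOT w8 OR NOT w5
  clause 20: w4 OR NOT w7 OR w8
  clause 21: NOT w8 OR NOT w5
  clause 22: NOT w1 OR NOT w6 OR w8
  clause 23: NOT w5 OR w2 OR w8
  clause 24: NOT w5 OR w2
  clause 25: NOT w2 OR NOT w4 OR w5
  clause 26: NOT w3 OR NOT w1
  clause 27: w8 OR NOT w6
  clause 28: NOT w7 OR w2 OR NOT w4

Suppose w8 = true.
(NOT w6) alone gives w6 = false.
(NOT w5) alone gives w5 = false.
(NOT w4) alone gives w4 = false.
(w2) alone gives w2 = true.
(NOT w7) alone gives w7 = false.
Suppose w3 = false.
(NOT w1) alone gives w1 = false.
This assignment satisfies each clause.
A satisfying assignment: w1: false; w2: true; w3: false; w4: false; w5: false; w6: false; w7: false; w8: true.

Satisfiable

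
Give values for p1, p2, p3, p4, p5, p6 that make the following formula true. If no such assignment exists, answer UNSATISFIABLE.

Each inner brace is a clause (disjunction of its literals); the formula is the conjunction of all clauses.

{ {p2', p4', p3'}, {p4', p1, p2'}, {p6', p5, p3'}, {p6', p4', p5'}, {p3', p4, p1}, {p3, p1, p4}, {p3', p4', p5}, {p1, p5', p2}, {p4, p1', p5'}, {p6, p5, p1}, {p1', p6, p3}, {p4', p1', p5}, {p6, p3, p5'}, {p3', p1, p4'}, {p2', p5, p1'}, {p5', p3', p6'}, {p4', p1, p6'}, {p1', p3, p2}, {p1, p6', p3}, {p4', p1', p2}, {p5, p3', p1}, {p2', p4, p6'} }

p1 ↦ 1,  p2 ↦ 0,  p3 ↦ 1,  p4 ↦ 0,  p5 ↦ 0,  p6 ↦ 0

Suppose p2 = 0.
Suppose p1 = 1.
From the singleton clause (p3), p3 = 1.
From the singleton clause (p4'), p4 = 0.
From the singleton clause (p5'), p5 = 0.
From the singleton clause (p6'), p6 = 0.
Every clause now holds.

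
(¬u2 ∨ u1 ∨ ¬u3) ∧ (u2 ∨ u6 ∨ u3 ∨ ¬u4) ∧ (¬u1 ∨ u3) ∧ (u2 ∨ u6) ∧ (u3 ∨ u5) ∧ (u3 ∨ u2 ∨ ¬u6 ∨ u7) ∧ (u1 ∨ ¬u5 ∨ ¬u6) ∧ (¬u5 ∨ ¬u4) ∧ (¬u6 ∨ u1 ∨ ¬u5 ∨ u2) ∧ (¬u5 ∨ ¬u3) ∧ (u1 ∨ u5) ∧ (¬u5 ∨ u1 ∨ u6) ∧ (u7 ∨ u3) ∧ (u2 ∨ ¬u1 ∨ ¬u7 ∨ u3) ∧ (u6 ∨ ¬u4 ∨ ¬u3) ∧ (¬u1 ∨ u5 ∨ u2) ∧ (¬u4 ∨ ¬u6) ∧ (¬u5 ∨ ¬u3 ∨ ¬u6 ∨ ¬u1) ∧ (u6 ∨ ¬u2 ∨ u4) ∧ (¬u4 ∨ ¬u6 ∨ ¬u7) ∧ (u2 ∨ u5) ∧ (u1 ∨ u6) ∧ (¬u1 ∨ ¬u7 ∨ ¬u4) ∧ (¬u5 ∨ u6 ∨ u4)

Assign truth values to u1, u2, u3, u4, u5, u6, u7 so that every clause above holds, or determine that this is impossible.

Case u1 = True:
(u3) alone gives u3 = True.
(¬u5) alone gives u5 = False.
(u2) alone gives u2 = True.
Case u6 = True:
(¬u4) alone gives u4 = False.
All clauses hold; u7 can take either value.

u1: True,  u2: True,  u3: True,  u4: False,  u5: False,  u6: True,  u7: True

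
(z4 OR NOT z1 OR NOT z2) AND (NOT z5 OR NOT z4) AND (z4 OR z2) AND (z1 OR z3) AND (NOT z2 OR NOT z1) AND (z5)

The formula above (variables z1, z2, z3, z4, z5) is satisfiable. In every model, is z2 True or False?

Suppose z2 = false.
(z4) alone gives z4 = true.
(NOT z5) alone gives z5 = false.
But (z5) is also a unit clause — contradiction.
So every satisfying assignment has z2 = True.

True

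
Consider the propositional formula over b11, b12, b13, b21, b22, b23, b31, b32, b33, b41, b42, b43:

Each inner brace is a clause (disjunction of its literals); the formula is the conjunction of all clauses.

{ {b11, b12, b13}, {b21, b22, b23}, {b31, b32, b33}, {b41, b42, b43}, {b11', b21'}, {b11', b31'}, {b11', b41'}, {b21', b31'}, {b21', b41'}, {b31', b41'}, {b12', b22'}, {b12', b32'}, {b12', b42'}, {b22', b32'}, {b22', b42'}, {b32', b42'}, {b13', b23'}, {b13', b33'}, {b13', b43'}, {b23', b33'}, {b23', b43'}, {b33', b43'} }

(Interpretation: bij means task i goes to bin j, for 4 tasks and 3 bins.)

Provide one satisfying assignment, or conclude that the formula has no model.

Case b11 = 0:
Case b12 = 1:
(b22') alone gives b22 = 0.
(b32') alone gives b32 = 0.
(b42') alone gives b42 = 0.
Case b21 = 1:
(b31') alone gives b31 = 0.
(b33) alone gives b33 = 1.
(b41') alone gives b41 = 0.
(b43) alone gives b43 = 1.
That conflicts with the unit clause (b43').
So b21 must be the other value — set b21 = 0.
(b23) alone gives b23 = 1.
(b13') alone gives b13 = 0.
(b33') alone gives b33 = 0.
(b31) alone gives b31 = 1.
(b41') alone gives b41 = 0.
(b43) alone gives b43 = 1.
That conflicts with the unit clause (b43').
Both values of b21 lead to a conflict.
So b12 must be the other value — set b12 = 0.
(b13) alone gives b13 = 1.
(b23') alone gives b23 = 0.
(b33') alone gives b33 = 0.
(b43') alone gives b43 = 0.
Case b21 = 1:
(b31') alone gives b31 = 0.
(b32) alone gives b32 = 1.
(b41') alone gives b41 = 0.
(b42) alone gives b42 = 1.
That conflicts with the unit clause (b42').
So b21 must be the other value — set b21 = 0.
(b22) alone gives b22 = 1.
(b32') alone gives b32 = 0.
(b31) alone gives b31 = 1.
(b41') alone gives b41 = 0.
(b42) alone gives b42 = 1.
That conflicts with the unit clause (b42').
Both values of b21 lead to a conflict.
Both values of b12 lead to a conflict.
So b11 must be the other value — set b11 = 1.
(b21') alone gives b21 = 0.
(b31') alone gives b31 = 0.
(b41') alone gives b41 = 0.
Case b22 = 1:
(b12') alone gives b12 = 0.
(b32') alone gives b32 = 0.
(b33) alone gives b33 = 1.
(b42') alone gives b42 = 0.
(b43) alone gives b43 = 1.
That conflicts with the unit clause (b43').
So b22 must be the other value — set b22 = 0.
(b23) alone gives b23 = 1.
(b13') alone gives b13 = 0.
(b33') alone gives b33 = 0.
(b32) alone gives b32 = 1.
(b12') alone gives b12 = 0.
(b42') alone gives b42 = 0.
(b43) alone gives b43 = 1.
That conflicts with the unit clause (b43').
Both values of b22 lead to a conflict.
Both values of b11 lead to a conflict.

UNSATISFIABLE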